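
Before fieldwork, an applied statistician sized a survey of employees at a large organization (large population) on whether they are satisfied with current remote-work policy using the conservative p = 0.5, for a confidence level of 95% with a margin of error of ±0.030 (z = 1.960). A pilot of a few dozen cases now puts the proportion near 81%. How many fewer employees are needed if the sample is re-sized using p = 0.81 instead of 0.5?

Conservative (p = 0.5): n = 1.960² × 0.25 / 0.030² ≈ 1067.11 → 1068.
Using p = 0.81: p(1−p) = 0.1539, so n = 1.960² × 0.1539 / 0.030² ≈ 656.91 → 657.
Reduction: 1068 − 657 = 411.

411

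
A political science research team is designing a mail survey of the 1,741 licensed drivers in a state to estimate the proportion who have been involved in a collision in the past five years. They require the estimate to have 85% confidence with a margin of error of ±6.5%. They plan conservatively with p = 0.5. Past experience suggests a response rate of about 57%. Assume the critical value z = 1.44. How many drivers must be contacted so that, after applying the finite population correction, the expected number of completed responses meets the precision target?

202

Completed interviews needed (unadjusted): n₀ = 1.44² × 0.2500 / 0.065² ≈ 122.70 → 123.
FPC for N = 1,741: n = 123 / (1 + 122/1741) = 123 / 1.0701 ≈ 114.95 → 115.
At a 57% response rate, contacts needed = 115 / 0.57 ≈ 201.75 → 202.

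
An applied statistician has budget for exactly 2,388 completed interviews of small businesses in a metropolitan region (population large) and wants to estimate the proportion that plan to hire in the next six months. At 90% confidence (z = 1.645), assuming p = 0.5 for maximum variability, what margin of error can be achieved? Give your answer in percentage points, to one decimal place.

1.7

SE(p̂) = √[p(1−p)/n] = √[0.2500/2388] = 0.01023.
E = z × SE = 1.645 × 0.01023 = 0.01683, or 1.7 percentage points.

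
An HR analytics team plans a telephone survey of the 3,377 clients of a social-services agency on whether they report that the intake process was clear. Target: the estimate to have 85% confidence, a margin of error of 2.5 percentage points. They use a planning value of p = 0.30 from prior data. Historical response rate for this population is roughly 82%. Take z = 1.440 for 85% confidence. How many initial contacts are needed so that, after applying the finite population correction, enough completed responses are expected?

705

Completed interviews needed (unadjusted): n₀ = 1.440² × 0.2100 / 0.025² ≈ 696.73 → 697.
FPC for N = 3,377: n = 697 / (1 + 696/3377) = 697 / 1.2061 ≈ 577.90 → 578.
At an 82% response rate, contacts needed = 578 / 0.82 ≈ 704.88 → 705.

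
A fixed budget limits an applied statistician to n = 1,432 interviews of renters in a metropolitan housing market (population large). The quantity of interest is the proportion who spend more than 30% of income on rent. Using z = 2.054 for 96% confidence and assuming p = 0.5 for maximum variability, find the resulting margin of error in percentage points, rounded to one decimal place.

SE(p̂) = √[p(1−p)/n] = √[0.2500/1432] = 0.01321.
E = z × SE = 2.054 × 0.01321 = 0.02714, or 2.7 percentage points.

2.7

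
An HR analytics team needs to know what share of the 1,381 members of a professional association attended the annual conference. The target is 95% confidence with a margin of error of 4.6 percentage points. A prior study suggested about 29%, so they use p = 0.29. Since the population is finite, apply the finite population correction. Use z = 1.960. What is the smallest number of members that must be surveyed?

295

Unadjusted: n₀ = 1.960² × 0.29 × 0.71 / 0.046² ≈ 373.81, so n₀ = 374.
Finite population correction with N = 1,381: n = n₀ / (1 + (n₀−1)/N) = 374 / (1 + 373/1381) = 374 / 1.2701 ≈ 294.47.
Rounding up, n = 295.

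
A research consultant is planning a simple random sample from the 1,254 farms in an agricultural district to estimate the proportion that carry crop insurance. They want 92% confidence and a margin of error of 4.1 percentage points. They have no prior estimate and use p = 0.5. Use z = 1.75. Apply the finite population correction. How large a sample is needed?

Unadjusted: n₀ = 1.75² × 0.50 × 0.50 / 0.041² ≈ 455.46, so n₀ = 456.
Finite population correction with N = 1,254: n = n₀ / (1 + (n₀−1)/N) = 456 / (1 + 455/1254) = 456 / 1.3628 ≈ 334.60.
Rounding up, n = 335.

335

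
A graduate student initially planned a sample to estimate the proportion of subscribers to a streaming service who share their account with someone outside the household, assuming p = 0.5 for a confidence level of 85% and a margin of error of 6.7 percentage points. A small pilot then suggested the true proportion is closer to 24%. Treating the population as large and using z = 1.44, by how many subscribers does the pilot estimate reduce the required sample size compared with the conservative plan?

Conservative (p = 0.5): n = 1.44² × 0.25 / 0.067² ≈ 115.48 → 116.
Using p = 0.24: p(1−p) = 0.1824, so n = 1.44² × 0.1824 / 0.067² ≈ 84.26 → 85.
Reduction: 116 − 85 = 31.

31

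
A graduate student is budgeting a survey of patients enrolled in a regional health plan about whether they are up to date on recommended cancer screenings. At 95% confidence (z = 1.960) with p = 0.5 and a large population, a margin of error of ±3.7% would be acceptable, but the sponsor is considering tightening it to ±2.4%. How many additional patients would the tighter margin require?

At ±3.7%: n = 1.960² × 0.2500 / 0.037² ≈ 701.53 → 702.
At ±2.4%: n = 1.960² × 0.2500 / 0.024² ≈ 1667.36 → 1668.
Additional respondents: 1668 − 702 = 966.

966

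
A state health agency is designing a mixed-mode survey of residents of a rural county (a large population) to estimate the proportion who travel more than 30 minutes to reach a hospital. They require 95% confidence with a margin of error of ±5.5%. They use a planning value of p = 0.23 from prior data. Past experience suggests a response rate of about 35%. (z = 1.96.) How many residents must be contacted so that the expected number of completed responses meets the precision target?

Completed interviews needed: n₀ = 1.96² × 0.1771 / 0.055² ≈ 224.91 → 225.
At a 35% response rate, contacts needed = 225 / 0.35 ≈ 642.86 → 643.

643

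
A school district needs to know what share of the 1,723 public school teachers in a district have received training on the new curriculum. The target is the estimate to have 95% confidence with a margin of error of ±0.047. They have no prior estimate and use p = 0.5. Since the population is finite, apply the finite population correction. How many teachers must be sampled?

348

For 95% confidence, z = 1.960.
Unadjusted: n₀ = 1.960² × 0.50 × 0.50 / 0.047² ≈ 434.77, so n₀ = 435.
Finite population correction with N = 1,723: n = n₀ / (1 + (n₀−1)/N) = 435 / (1 + 434/1723) = 435 / 1.2519 ≈ 347.48.
Rounding up, n = 348.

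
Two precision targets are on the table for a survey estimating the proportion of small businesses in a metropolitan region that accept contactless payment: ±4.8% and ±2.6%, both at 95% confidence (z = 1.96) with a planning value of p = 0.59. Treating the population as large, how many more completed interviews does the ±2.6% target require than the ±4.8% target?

At ±4.8%: n = 1.96² × 0.2419 / 0.048² ≈ 403.33 → 404.
At ±2.6%: n = 1.96² × 0.2419 / 0.026² ≈ 1374.68 → 1375.
Additional respondents: 1375 − 404 = 971.

971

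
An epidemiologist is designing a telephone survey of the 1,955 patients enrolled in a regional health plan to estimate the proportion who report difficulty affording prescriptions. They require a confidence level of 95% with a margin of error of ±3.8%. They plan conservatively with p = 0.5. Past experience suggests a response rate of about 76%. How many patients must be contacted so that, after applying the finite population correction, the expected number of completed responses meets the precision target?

For 95% confidence, z = 1.960.
Completed interviews needed (unadjusted): n₀ = 1.960² × 0.2500 / 0.038² ≈ 665.10 → 666.
FPC for N = 1,955: n = 666 / (1 + 665/1955) = 666 / 1.3402 ≈ 496.96 → 497.
At a 76% response rate, contacts needed = 497 / 0.76 ≈ 653.95 → 654.

654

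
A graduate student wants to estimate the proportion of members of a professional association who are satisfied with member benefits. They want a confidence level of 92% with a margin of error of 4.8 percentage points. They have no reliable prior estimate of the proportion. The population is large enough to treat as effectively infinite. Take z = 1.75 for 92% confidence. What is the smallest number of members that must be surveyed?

333

With no prior estimate, use p = 0.5, giving p(1−p) = 0.25.
n = z²·p(1−p)/E² = 1.75² × 0.2500 / 0.048² = 3.0625 × 0.2500 / 0.002304 ≈ 332.30.
Rounding up gives n = 333.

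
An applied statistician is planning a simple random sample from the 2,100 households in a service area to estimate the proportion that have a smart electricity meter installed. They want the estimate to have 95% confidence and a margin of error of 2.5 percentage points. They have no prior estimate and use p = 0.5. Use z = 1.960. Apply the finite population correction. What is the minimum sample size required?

Unadjusted: n₀ = 1.960² × 0.50 × 0.50 / 0.025² ≈ 1536.64, so n₀ = 1537.
Finite population correction with N = 2,100: n = n₀ / (1 + (n₀−1)/N) = 1537 / (1 + 1536/2100) = 1537 / 1.7314 ≈ 887.71.
Rounding up, n = 888.

888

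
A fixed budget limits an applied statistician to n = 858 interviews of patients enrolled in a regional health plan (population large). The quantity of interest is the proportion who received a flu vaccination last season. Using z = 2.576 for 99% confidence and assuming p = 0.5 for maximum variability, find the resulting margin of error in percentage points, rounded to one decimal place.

4.4

SE(p̂) = √[p(1−p)/n] = √[0.2500/858] = 0.01707.
E = z × SE = 2.576 × 0.01707 = 0.04397, or 4.4 percentage points.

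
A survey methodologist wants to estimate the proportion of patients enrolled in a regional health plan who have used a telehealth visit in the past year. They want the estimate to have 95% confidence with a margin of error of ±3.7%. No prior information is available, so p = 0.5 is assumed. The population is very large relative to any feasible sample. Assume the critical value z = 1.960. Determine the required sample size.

With p = 0.5, p(1−p) = 0.25.
n = z²·p(1−p)/E² = 1.960² × 0.2500 / 0.037² = 3.8416 × 0.2500 / 0.001369 ≈ 701.53.
Rounding up gives n = 702.

702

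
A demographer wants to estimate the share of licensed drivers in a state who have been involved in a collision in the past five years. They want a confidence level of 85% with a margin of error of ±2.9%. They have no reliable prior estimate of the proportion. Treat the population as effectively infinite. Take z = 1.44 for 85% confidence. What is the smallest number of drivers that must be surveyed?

617

With no prior estimate, use p = 0.5, giving p(1−p) = 0.25.
n = z²·p(1−p)/E² = 1.44² × 0.2500 / 0.029² = 2.0736 × 0.2500 / 0.000841 ≈ 616.41.
Rounding up gives n = 617.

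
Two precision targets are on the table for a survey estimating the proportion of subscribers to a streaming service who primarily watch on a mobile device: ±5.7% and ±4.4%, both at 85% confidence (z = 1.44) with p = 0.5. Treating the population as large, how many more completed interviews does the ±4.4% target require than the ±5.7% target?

At ±5.7%: n = 1.44² × 0.2500 / 0.057² ≈ 159.56 → 160.
At ±4.4%: n = 1.44² × 0.2500 / 0.044² ≈ 267.77 → 268.
Additional respondents: 268 − 160 = 108.

108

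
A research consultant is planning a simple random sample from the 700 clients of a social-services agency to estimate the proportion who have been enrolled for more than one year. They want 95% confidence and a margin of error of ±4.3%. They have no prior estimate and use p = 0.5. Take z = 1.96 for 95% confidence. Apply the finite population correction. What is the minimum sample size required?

299

Unadjusted: n₀ = 1.96² × 0.50 × 0.50 / 0.043² ≈ 519.42, so n₀ = 520.
Finite population correction with N = 700: n = n₀ / (1 + (n₀−1)/N) = 520 / (1 + 519/700) = 520 / 1.7414 ≈ 298.61.
Rounding up, n = 299.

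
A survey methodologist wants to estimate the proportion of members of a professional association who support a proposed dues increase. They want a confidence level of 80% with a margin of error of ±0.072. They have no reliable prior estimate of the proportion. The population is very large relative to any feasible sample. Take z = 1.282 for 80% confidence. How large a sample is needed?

80

With no prior estimate, use p = 0.5, giving p(1−p) = 0.25.
n = z²·p(1−p)/E² = 1.282² × 0.2500 / 0.072² = 1.6435 × 0.2500 / 0.005184 ≈ 79.26.
Rounding up gives n = 80.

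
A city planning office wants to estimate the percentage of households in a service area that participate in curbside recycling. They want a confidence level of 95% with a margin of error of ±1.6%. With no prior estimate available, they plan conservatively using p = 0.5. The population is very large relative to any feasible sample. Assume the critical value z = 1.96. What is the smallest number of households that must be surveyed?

3752

With p = 0.5, p(1−p) = 0.25.
n = z²·p(1−p)/E² = 1.96² × 0.2500 / 0.016² = 3.8416 × 0.2500 / 0.000256 ≈ 3751.56.
Rounding up gives n = 3752.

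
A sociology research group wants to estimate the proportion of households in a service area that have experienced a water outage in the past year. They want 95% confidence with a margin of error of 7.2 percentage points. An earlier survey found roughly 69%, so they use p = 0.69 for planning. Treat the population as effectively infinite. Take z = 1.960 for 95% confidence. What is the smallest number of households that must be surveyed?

159

With p = 0.69, p(1−p) = 0.2139.
n = z²·p(1−p)/E² = 1.960² × 0.2139 / 0.072² = 3.8416 × 0.2139 / 0.005184 ≈ 158.51.
Rounding up gives n = 159.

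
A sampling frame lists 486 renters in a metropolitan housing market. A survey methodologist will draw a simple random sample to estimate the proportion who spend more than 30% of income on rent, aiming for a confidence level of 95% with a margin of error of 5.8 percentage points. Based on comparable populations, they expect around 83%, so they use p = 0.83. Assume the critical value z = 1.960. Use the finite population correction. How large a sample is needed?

Unadjusted: n₀ = 1.960² × 0.83 × 0.17 / 0.058² ≈ 161.13, so n₀ = 162.
Finite population correction with N = 486: n = n₀ / (1 + (n₀−1)/N) = 162 / (1 + 161/486) = 162 / 1.3313 ≈ 121.69.
Rounding up, n = 122.

122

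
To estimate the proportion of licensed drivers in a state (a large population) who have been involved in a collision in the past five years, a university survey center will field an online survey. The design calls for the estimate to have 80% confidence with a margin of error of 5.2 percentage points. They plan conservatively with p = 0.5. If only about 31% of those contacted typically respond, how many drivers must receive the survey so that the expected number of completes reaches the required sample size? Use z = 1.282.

491

Completed interviews needed: n₀ = 1.282² × 0.2500 / 0.052² ≈ 151.95 → 152.
At a 31% response rate, contacts needed = 152 / 0.31 ≈ 490.32 → 491.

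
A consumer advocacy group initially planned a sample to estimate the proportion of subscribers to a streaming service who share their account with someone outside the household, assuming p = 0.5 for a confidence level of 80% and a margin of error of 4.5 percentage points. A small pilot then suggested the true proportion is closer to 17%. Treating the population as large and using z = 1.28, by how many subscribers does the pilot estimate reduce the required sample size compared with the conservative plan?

88

Conservative (p = 0.5): n = 1.28² × 0.25 / 0.045² ≈ 202.27 → 203.
Using p = 0.17: p(1−p) = 0.1411, so n = 1.28² × 0.1411 / 0.045² ≈ 114.16 → 115.
Reduction: 203 − 115 = 88.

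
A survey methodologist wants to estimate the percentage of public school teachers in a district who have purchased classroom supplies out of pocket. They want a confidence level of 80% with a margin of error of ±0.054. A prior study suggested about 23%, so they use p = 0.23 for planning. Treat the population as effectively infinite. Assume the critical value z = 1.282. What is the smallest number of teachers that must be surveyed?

100

With p = 0.23, p(1−p) = 0.1771.
n = z²·p(1−p)/E² = 1.282² × 0.1771 / 0.054² = 1.6435 × 0.1771 / 0.002916 ≈ 99.82.
Rounding up gives n = 100.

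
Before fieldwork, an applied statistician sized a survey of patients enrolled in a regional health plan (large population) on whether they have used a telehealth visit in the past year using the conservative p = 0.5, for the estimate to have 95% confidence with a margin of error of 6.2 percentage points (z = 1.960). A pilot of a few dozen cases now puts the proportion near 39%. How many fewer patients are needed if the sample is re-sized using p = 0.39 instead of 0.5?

Conservative (p = 0.5): n = 1.960² × 0.25 / 0.062² ≈ 249.84 → 250.
Using p = 0.39: p(1−p) = 0.2379, so n = 1.960² × 0.2379 / 0.062² ≈ 237.75 → 238.
Reduction: 250 − 238 = 12.

12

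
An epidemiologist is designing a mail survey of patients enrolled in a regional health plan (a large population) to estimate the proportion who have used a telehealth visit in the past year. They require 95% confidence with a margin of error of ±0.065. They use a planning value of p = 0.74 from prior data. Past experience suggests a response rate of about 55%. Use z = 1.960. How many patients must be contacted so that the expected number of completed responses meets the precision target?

319

Completed interviews needed: n₀ = 1.960² × 0.1924 / 0.065² ≈ 174.94 → 175.
At a 55% response rate, contacts needed = 175 / 0.55 ≈ 318.18 → 319.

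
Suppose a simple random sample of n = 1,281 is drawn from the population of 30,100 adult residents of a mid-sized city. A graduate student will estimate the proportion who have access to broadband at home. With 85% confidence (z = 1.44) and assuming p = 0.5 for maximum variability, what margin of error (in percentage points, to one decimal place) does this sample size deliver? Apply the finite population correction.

2.0

Finite-population factor: (N−n)/(N−1) = (30100−1281)/(30100−1) = 0.9575.
SE(p̂) = √[p(1−p)/n · (N−n)/(N−1)] = √[0.2500/1281 × 0.9575] = 0.01367.
E = z × SE = 1.44 × 0.01367 = 0.01968 ≈ 2.0 percentage points.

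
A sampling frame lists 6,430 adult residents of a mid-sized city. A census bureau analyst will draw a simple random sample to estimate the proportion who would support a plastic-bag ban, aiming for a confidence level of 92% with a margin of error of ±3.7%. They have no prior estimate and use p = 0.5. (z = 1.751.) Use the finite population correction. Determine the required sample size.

Unadjusted: n₀ = 1.751² × 0.50 × 0.50 / 0.037² ≈ 559.90, so n₀ = 560.
Finite population correction with N = 6,430: n = n₀ / (1 + (n₀−1)/N) = 560 / (1 + 559/6430) = 560 / 1.0869 ≈ 515.21.
Rounding up, n = 516.

516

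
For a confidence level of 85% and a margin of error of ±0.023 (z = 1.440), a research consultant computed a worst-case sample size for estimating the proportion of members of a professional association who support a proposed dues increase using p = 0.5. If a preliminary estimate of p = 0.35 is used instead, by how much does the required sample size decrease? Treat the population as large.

Conservative (p = 0.5): n = 1.440² × 0.25 / 0.023² ≈ 979.96 → 980.
Using p = 0.35: p(1−p) = 0.2275, so n = 1.440² × 0.2275 / 0.023² ≈ 891.77 → 892.
Reduction: 980 − 892 = 88.

88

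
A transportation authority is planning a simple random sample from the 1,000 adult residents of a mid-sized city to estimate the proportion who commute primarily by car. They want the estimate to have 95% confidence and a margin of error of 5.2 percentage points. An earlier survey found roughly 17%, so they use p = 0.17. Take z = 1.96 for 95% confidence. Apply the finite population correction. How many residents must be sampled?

Unadjusted: n₀ = 1.96² × 0.17 × 0.83 / 0.052² ≈ 200.46, so n₀ = 201.
Finite population correction with N = 1,000: n = n₀ / (1 + (n₀−1)/N) = 201 / (1 + 200/1000) = 201 / 1.2000 ≈ 167.50.
Rounding up, n = 168.

168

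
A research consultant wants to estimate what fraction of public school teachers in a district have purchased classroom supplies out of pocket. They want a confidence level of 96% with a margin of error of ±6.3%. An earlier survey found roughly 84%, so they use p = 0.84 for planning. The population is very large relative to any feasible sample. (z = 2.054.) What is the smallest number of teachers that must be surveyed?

With p = 0.84, p(1−p) = 0.1344.
n = z²·p(1−p)/E² = 2.054² × 0.1344 / 0.063² = 4.2189 × 0.1344 / 0.003969 ≈ 142.86.
Rounding up gives n = 143.

143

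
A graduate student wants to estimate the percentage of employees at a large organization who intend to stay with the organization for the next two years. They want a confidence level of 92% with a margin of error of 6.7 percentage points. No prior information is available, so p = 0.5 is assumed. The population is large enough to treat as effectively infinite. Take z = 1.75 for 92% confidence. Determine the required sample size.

171

With p = 0.5, p(1−p) = 0.25.
n = z²·p(1−p)/E² = 1.75² × 0.2500 / 0.067² = 3.0625 × 0.2500 / 0.004489 ≈ 170.56.
Rounding up gives n = 171.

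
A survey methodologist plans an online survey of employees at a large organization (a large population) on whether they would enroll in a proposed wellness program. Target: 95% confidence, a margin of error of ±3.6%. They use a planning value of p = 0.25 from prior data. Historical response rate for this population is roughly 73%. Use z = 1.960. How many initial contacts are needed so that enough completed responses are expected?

Completed interviews needed: n₀ = 1.960² × 0.1875 / 0.036² ≈ 555.79 → 556.
At a 73% response rate, contacts needed = 556 / 0.73 ≈ 761.64 → 762.

762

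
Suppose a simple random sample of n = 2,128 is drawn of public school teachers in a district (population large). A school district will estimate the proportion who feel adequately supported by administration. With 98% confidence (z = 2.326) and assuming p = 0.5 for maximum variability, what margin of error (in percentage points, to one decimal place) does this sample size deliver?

SE(p̂) = √[p(1−p)/n] = √[0.2500/2128] = 0.01084.
E = z × SE = 2.326 × 0.01084 = 0.02521, or 2.5 percentage points.

2.5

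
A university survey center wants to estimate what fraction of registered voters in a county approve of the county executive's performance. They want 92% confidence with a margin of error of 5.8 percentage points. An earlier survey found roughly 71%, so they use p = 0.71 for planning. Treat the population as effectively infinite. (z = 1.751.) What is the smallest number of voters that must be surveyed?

With p = 0.71, p(1−p) = 0.2059.
n = z²·p(1−p)/E² = 1.751² × 0.2059 / 0.058² = 3.0660 × 0.2059 / 0.003364 ≈ 187.66.
Rounding up gives n = 188.

188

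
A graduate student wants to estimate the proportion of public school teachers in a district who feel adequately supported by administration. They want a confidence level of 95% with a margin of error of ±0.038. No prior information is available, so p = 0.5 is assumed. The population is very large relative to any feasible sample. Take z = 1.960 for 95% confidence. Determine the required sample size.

With p = 0.5, p(1−p) = 0.25.
n = z²·p(1−p)/E² = 1.960² × 0.2500 / 0.038² = 3.8416 × 0.2500 / 0.001444 ≈ 665.10.
Rounding up gives n = 666.

666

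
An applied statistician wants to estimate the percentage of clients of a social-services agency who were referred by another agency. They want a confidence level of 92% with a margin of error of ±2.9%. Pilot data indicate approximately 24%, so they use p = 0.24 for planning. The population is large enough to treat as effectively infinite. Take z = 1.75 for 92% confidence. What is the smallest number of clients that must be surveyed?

With p = 0.24, p(1−p) = 0.1824.
n = z²·p(1−p)/E² = 1.75² × 0.1824 / 0.029² = 3.0625 × 0.1824 / 0.000841 ≈ 664.21.
Rounding up gives n = 665.

665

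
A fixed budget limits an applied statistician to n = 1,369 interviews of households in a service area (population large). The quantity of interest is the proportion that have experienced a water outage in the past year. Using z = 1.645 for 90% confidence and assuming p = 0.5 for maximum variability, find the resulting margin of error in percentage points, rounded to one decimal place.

SE(p̂) = √[p(1−p)/n] = √[0.2500/1369] = 0.01351.
E = z × SE = 1.645 × 0.01351 = 0.02223, or 2.2 percentage points.

2.2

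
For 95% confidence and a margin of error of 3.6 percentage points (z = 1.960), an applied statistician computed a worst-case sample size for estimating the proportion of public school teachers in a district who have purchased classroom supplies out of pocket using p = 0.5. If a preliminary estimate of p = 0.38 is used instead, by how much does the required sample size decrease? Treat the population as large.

Conservative (p = 0.5): n = 1.960² × 0.25 / 0.036² ≈ 741.05 → 742.
Using p = 0.38: p(1−p) = 0.2356, so n = 1.960² × 0.2356 / 0.036² ≈ 698.36 → 699.
Reduction: 742 − 699 = 43.

43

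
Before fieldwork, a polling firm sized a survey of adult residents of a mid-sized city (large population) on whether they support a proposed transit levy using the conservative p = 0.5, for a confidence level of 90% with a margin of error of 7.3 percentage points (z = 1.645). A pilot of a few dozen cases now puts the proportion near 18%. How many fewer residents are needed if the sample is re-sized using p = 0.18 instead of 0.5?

Conservative (p = 0.5): n = 1.645² × 0.25 / 0.073² ≈ 126.95 → 127.
Using p = 0.18: p(1−p) = 0.1476, so n = 1.645² × 0.1476 / 0.073² ≈ 74.95 → 75.
Reduction: 127 − 75 = 52.

52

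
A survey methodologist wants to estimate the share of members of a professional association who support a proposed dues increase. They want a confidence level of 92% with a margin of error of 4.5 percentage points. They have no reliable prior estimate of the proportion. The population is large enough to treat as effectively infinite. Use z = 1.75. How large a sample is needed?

With no prior estimate, use p = 0.5, giving p(1−p) = 0.25.
n = z²·p(1−p)/E² = 1.75² × 0.2500 / 0.045² = 3.0625 × 0.2500 / 0.002025 ≈ 378.09.
Rounding up gives n = 379.

379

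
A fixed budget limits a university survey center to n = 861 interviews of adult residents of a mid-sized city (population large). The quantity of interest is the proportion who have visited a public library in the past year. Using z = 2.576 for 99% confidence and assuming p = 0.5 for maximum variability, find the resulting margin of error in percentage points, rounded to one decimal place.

4.4

SE(p̂) = √[p(1−p)/n] = √[0.2500/861] = 0.01704.
E = z × SE = 2.576 × 0.01704 = 0.04389, or 4.4 percentage points.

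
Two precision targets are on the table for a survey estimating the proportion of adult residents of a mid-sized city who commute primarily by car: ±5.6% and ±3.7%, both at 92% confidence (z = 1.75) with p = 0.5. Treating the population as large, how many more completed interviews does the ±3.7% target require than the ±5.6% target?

At ±5.6%: n = 1.75² × 0.2500 / 0.056² ≈ 244.14 → 245.
At ±3.7%: n = 1.75² × 0.2500 / 0.037² ≈ 559.26 → 560.
Additional respondents: 560 − 245 = 315.

315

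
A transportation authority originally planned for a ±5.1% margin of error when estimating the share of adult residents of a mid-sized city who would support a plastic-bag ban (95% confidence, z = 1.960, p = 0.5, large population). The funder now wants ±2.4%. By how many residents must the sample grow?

At ±5.1%: n = 1.960² × 0.2500 / 0.051² ≈ 369.24 → 370.
At ±2.4%: n = 1.960² × 0.2500 / 0.024² ≈ 1667.36 → 1668.
Additional respondents: 1668 − 370 = 1298.

1298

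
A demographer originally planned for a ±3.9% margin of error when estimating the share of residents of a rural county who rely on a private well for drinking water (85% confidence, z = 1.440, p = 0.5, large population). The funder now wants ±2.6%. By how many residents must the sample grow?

At ±3.9%: n = 1.440² × 0.2500 / 0.039² ≈ 340.83 → 341.
At ±2.6%: n = 1.440² × 0.2500 / 0.026² ≈ 766.86 → 767.
Additional respondents: 767 − 341 = 426.

426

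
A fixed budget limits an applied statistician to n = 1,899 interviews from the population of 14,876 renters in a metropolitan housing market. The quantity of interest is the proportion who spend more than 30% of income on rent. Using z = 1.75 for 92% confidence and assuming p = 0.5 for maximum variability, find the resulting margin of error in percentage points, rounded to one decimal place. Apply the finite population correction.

Finite-population factor: (N−n)/(N−1) = (14876−1899)/(14876−1) = 0.8724.
SE(p̂) = √[p(1−p)/n · (N−n)/(N−1)] = √[0.2500/1899 × 0.8724] = 0.01072.
E = z × SE = 1.75 × 0.01072 = 0.01875 ≈ 1.9 percentage points.

1.9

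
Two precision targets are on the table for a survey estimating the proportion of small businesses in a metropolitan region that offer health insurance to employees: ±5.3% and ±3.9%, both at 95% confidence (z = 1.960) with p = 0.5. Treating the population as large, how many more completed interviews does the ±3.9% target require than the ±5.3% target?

290

At ±5.3%: n = 1.960² × 0.2500 / 0.053² ≈ 341.90 → 342.
At ±3.9%: n = 1.960² × 0.2500 / 0.039² ≈ 631.43 → 632.
Additional respondents: 632 − 342 = 290.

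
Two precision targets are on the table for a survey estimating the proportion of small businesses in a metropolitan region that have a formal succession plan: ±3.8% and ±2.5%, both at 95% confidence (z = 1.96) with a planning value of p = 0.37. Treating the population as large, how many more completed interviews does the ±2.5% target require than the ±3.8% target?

At ±3.8%: n = 1.96² × 0.2331 / 0.038² ≈ 620.14 → 621.
At ±2.5%: n = 1.96² × 0.2331 / 0.025² ≈ 1432.76 → 1433.
Additional respondents: 1433 − 621 = 812.

812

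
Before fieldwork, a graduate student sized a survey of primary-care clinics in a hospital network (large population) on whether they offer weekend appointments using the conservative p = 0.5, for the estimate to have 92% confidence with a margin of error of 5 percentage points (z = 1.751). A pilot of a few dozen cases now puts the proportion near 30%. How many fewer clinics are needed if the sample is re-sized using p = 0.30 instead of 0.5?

Conservative (p = 0.5): n = 1.751² × 0.25 / 0.050² ≈ 306.60 → 307.
Using p = 0.30: p(1−p) = 0.2100, so n = 1.751² × 0.2100 / 0.050² ≈ 257.54 → 258.
Reduction: 307 − 258 = 49.

49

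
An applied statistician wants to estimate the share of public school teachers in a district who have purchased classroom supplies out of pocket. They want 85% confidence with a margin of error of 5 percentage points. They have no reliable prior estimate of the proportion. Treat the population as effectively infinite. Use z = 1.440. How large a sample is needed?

208

With no prior estimate, use p = 0.5, giving p(1−p) = 0.25.
n = z²·p(1−p)/E² = 1.440² × 0.2500 / 0.050² = 2.0736 × 0.2500 / 0.002500 ≈ 207.36.
Rounding up gives n = 208.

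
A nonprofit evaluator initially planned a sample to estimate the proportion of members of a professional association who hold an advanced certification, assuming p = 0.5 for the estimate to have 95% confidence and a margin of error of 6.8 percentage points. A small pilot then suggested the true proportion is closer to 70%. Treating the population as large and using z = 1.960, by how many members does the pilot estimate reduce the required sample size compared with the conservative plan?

33

Conservative (p = 0.5): n = 1.960² × 0.25 / 0.068² ≈ 207.70 → 208.
Using p = 0.70: p(1−p) = 0.2100, so n = 1.960² × 0.2100 / 0.068² ≈ 174.47 → 175.
Reduction: 208 − 175 = 33.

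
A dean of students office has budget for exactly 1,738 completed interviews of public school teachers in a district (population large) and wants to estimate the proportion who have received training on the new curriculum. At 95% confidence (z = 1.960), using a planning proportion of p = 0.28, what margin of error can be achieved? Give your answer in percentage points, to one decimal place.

2.1

SE(p̂) = √[p(1−p)/n] = √[0.2016/1738] = 0.01077.
E = z × SE = 1.960 × 0.01077 = 0.02111, or 2.1 percentage points.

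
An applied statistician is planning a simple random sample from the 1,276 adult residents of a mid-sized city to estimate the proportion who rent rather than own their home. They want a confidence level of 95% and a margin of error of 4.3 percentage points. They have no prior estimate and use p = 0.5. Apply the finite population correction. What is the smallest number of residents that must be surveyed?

370

For 95% confidence, z = 1.960.
Unadjusted: n₀ = 1.960² × 0.50 × 0.50 / 0.043² ≈ 519.42, so n₀ = 520.
Finite population correction with N = 1,276: n = n₀ / (1 + (n₀−1)/N) = 520 / (1 + 519/1276) = 520 / 1.4067 ≈ 369.65.
Rounding up, n = 370.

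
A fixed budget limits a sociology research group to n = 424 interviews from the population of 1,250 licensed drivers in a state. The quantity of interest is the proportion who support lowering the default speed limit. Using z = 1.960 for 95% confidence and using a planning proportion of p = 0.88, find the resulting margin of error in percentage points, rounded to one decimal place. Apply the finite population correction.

Finite-population factor: (N−n)/(N−1) = (1250−424)/(1250−1) = 0.6613.
SE(p̂) = √[p(1−p)/n · (N−n)/(N−1)] = √[0.1056/424 × 0.6613] = 0.01283.
E = z × SE = 1.960 × 0.01283 = 0.02515 ≈ 2.5 percentage points.

2.5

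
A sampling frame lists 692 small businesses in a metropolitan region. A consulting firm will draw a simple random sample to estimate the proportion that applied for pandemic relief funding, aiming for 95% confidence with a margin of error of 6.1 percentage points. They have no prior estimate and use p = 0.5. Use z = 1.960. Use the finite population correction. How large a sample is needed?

Unadjusted: n₀ = 1.960² × 0.50 × 0.50 / 0.061² ≈ 258.10, so n₀ = 259.
Finite population correction with N = 692: n = n₀ / (1 + (n₀−1)/N) = 259 / (1 + 258/692) = 259 / 1.3728 ≈ 188.66.
Rounding up, n = 189.

189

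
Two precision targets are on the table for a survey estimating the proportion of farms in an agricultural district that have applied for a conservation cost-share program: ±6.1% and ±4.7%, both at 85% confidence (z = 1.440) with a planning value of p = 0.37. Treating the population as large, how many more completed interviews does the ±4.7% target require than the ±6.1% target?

At ±6.1%: n = 1.440² × 0.2331 / 0.061² ≈ 129.90 → 130.
At ±4.7%: n = 1.440² × 0.2331 / 0.047² ≈ 218.81 → 219.
Additional respondents: 219 − 130 = 89.

89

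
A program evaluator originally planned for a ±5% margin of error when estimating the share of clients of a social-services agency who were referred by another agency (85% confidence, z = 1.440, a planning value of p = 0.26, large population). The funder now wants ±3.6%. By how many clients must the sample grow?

148

At ±5%: n = 1.440² × 0.1924 / 0.050² ≈ 159.58 → 160.
At ±3.6%: n = 1.440² × 0.1924 / 0.036² ≈ 307.84 → 308.
Additional respondents: 308 − 160 = 148.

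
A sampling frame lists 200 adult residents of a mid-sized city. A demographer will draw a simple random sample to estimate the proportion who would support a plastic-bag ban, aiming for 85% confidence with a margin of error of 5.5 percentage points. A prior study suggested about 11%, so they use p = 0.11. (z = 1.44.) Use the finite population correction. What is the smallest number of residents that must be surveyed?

51

Unadjusted: n₀ = 1.44² × 0.11 × 0.89 / 0.055² ≈ 67.11, so n₀ = 68.
Finite population correction with N = 200: n = n₀ / (1 + (n₀−1)/N) = 68 / (1 + 67/200) = 68 / 1.3350 ≈ 50.94.
Rounding up, n = 51.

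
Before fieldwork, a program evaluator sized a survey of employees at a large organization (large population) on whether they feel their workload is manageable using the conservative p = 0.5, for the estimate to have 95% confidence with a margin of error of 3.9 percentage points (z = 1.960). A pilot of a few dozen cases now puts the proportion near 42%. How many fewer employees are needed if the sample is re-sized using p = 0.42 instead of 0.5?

16

Conservative (p = 0.5): n = 1.960² × 0.25 / 0.039² ≈ 631.43 → 632.
Using p = 0.42: p(1−p) = 0.2436, so n = 1.960² × 0.2436 / 0.039² ≈ 615.26 → 616.
Reduction: 632 − 616 = 16.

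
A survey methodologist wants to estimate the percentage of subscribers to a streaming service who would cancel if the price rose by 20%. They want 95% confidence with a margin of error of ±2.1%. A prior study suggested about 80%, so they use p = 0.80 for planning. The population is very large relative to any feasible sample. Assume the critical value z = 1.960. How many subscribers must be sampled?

1394

With p = 0.80, p(1−p) = 0.1600.
n = z²·p(1−p)/E² = 1.960² × 0.1600 / 0.021² = 3.8416 × 0.1600 / 0.000441 ≈ 1393.78.
Rounding up gives n = 1394.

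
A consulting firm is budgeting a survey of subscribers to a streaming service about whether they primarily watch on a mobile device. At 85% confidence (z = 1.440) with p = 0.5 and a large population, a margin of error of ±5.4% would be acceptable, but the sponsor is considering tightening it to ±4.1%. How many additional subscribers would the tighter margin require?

131

At ±5.4%: n = 1.440² × 0.2500 / 0.054² ≈ 177.78 → 178.
At ±4.1%: n = 1.440² × 0.2500 / 0.041² ≈ 308.39 → 309.
Additional respondents: 309 − 178 = 131.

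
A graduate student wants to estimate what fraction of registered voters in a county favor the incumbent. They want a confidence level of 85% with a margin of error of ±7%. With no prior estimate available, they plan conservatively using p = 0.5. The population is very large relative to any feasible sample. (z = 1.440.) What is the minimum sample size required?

106

With p = 0.5, p(1−p) = 0.25.
n = z²·p(1−p)/E² = 1.440² × 0.2500 / 0.070² = 2.0736 × 0.2500 / 0.004900 ≈ 105.80.
Rounding up gives n = 106.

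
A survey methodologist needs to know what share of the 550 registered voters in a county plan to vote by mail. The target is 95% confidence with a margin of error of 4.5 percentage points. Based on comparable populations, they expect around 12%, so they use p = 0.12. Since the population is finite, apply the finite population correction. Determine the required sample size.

For 95% confidence, z = 1.960.
Unadjusted: n₀ = 1.960² × 0.12 × 0.88 / 0.045² ≈ 200.33, so n₀ = 201.
Finite population correction with N = 550: n = n₀ / (1 + (n₀−1)/N) = 201 / (1 + 200/550) = 201 / 1.3636 ≈ 147.40.
Rounding up, n = 148.

148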